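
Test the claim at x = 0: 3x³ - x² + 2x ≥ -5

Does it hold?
x = 0: LHS = 3·0³ - 0² + 2·0 = 0; 0 ≥ -5 — holds

The relation is satisfied at x = 0.

Answer: Yes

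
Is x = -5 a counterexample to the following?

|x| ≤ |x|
Substitute x = -5 into the relation:
x = -5: LHS = |-5| = 5, RHS = |-5| = 5; 5 ≤ 5 — holds

The relation holds at x = -5, so it is not a counterexample.

Answer: No, x = -5 is not a counterexample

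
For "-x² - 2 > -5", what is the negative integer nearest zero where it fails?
Testing negative integers from -1 downward:
x = -1: LHS = -(-1)² - 2 = -3; -3 > -5 — holds
x = -2: LHS = -(-2)² - 2 = -6; -6 > -5 — FAILS  ← closest negative counterexample to 0

Answer: x = -2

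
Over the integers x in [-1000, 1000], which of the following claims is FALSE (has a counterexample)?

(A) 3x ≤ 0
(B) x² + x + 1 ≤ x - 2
(A) x = 1: LHS = 3·1 = 3; 3 ≤ 0 — FAILS
(B) x = 0: LHS = 0² + 0 + 1 = 1, RHS = 0 - 2 = -2; 1 ≤ -2 — FAILS

Answer: Both A and B are false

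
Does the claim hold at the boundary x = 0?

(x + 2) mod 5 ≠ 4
x = 0: LHS = (0 + 2) mod 5 = 2 mod 5 = 2; 2 ≠ 4 — holds

The relation is satisfied at x = 0.

Answer: Yes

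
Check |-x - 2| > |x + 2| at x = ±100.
x = 100: LHS = |-100 - 2| = |-102| = 102, RHS = |100 + 2| = |102| = 102; 102 > 102 — FAILS
x = -100: LHS = |-(-100) - 2| = |98| = 98, RHS = |(-100) + 2| = |-98| = 98; 98 > 98 — FAILS

Answer: No, fails for both x = 100 and x = -100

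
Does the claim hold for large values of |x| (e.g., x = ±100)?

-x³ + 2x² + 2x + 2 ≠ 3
x = 100: LHS = -100³ + 2·100² + 2·100 + 2 = -979798; -979798 ≠ 3 — holds
x = -100: LHS = -(-100)³ + 2·(-100)² + 2·(-100) + 2 = 1019802; 1019802 ≠ 3 — holds

Answer: Yes, holds for both x = 100 and x = -100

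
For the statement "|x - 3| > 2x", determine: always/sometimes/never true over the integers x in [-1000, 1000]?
Holds at x = 0: LHS = |0 - 3| = |-3| = 3, RHS = 2·0 = 0; 3 > 0 — holds
Fails at x = 1: LHS = |1 - 3| = |-2| = 2, RHS = 2·1 = 2; 2 > 2 — FAILS
It is satisfied by some integers in the range but not all.

Answer: Sometimes true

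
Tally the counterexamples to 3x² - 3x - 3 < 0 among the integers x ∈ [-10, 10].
Counterexamples in [-10, 10]: {-10, -9, -8, -7, -6, -5, -4, -3, -2, -1, 2, 3, 4, 5, 6, 7, 8, 9, 10}.

Counting them gives 19 values.

Answer: 19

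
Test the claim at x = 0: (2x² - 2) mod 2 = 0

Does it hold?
x = 0: LHS = (2·0² - 2) mod 2 = (-2) mod 2 = 0; 0 = 0 — holds

The relation is satisfied at x = 0.

Answer: Yes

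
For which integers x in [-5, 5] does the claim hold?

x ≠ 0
Holds for: {-5, -4, -3, -2, -1, 1, 2, 3, 4, 5}
Fails for: {0}

Answer: {-5, -4, -3, -2, -1, 1, 2, 3, 4, 5}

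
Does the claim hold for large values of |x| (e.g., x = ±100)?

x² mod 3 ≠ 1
x = 100: LHS = (100²) mod 3 = 10000 mod 3 = 1; 1 ≠ 1 — FAILS
x = -100: LHS = ((-100)²) mod 3 = 10000 mod 3 = 1; 1 ≠ 1 — FAILS

Answer: No, fails for both x = 100 and x = -100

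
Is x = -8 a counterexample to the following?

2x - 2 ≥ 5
Substitute x = -8 into the relation:
x = -8: LHS = 2·(-8) - 2 = -18; -18 ≥ 5 — FAILS

Since the claim fails at x = -8, this value is a counterexample.

Answer: Yes, x = -8 is a counterexample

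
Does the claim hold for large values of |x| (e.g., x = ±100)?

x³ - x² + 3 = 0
x = 100: LHS = 100³ - 100² + 3 = 990003; 990003 = 0 — FAILS
x = -100: LHS = (-100)³ - (-100)² + 3 = -1009997; -1009997 = 0 — FAILS

Answer: No, fails for both x = 100 and x = -100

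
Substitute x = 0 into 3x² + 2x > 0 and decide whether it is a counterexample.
Substitute x = 0 into the relation:
x = 0: LHS = 3·0² + 2·0 = 0; 0 > 0 — FAILS

Since the claim fails at x = 0, this value is a counterexample.

Answer: Yes, x = 0 is a counterexample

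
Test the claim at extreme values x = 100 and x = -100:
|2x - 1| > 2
x = 100: LHS = |2·100 - 1| = |199| = 199; 199 > 2 — holds
x = -100: LHS = |2·(-100) - 1| = |-201| = 201; 201 > 2 — holds

Answer: Yes, holds for both x = 100 and x = -100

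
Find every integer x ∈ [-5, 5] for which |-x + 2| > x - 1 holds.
Holds for: {-5, -4, -3, -2, -1, 0, 1}
Fails for: {2, 3, 4, 5}

Answer: {-5, -4, -3, -2, -1, 0, 1}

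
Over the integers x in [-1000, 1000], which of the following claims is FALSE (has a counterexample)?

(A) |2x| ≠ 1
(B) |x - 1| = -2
(A) Track d = LHS − RHS over the integers in [-1000, 1000]. Equality would need d = 0, but d changes sign only between consecutive integers, jumping over 0:
x = -1: LHS = |2·(-1)| = |-2| = 2; 2 ≠ 1 — holds  (d = 1)
x = 0: LHS = |2·0| = |0| = 0; 0 ≠ 1 — holds  (d = -1)
x = 0: LHS = |2·0| = |0| = 0; 0 ≠ 1 — holds  (d = -1)
x = 1: LHS = |2·1| = |2| = 2; 2 ≠ 1 — holds  (d = 1)
Away from these crossings d keeps a constant sign, and checking every integer in [-1000, 1000] confirms d ≠ 0 throughout. Hence the two sides are never equal, so the relation holds for every integer in [-1000, 1000].

(B) x = 0: LHS = |0 - 1| = |-1| = 1; 1 = -2 — FAILS

Only (B) has a counterexample.

Answer: B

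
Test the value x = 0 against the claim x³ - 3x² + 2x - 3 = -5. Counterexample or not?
Substitute x = 0 into the relation:
x = 0: LHS = 0³ - 3·0² + 2·0 - 3 = -3; -3 = -5 — FAILS

Since the claim fails at x = 0, this value is a counterexample.

Answer: Yes, x = 0 is a counterexample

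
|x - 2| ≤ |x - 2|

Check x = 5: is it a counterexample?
Substitute x = 5 into the relation:
x = 5: LHS = |5 - 2| = |3| = 3, RHS = |5 - 2| = |3| = 3; 3 ≤ 3 — holds

The relation holds at x = 5, so it is not a counterexample.

Answer: No, x = 5 is not a counterexample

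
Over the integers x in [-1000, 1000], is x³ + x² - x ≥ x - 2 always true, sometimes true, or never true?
Holds at x = 0: LHS = 0³ + 0² - 0 = 0, RHS = 0 - 2 = -2; 0 ≥ -2 — holds
Fails at x = -3: LHS = (-3)³ + (-3)² - (-3) = -15, RHS = (-3) - 2 = -5; -15 ≥ -5 — FAILS
It is satisfied by some integers in the range but not all.

Answer: Sometimes true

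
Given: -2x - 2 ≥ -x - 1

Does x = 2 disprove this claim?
Substitute x = 2 into the relation:
x = 2: LHS = -2·2 - 2 = -6, RHS = -2 - 1 = -3; -6 ≥ -3 — FAILS

Since the claim fails at x = 2, this value is a counterexample.

Answer: Yes, x = 2 is a counterexample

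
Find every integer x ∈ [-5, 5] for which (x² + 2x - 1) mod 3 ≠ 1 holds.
Holds for: {-5, -3, -2, 0, 1, 3, 4}
Fails for: {-4, -1, 2, 5}

Answer: {-5, -3, -2, 0, 1, 3, 4}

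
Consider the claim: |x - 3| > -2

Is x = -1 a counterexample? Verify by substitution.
Substitute x = -1 into the relation:
x = -1: LHS = |(-1) - 3| = |-4| = 4; 4 > -2 — holds

The relation holds at x = -1, so it is not a counterexample.

Answer: No, x = -1 is not a counterexample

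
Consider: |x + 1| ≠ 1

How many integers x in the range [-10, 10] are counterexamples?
Counterexamples in [-10, 10]: {-2, 0}.

Counting them gives 2 values.

Answer: 2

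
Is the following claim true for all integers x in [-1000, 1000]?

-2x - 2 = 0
The claim fails at x = 0:
x = 0: LHS = -2·0 - 2 = -2; -2 = 0 — FAILS

Because a single integer refutes it, the statement is false.

Answer: False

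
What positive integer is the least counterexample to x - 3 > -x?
Testing positive integers:
x = 1: LHS = 1 - 3 = -2; -2 > -1 — FAILS  ← smallest positive counterexample

Answer: x = 1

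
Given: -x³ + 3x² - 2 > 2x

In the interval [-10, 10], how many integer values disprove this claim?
Counterexamples in [-10, 10]: {0, 1, 2, 3, 4, 5, 6, 7, 8, 9, 10}.

Counting them gives 11 values.

Answer: 11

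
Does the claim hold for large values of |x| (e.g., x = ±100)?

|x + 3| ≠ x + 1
x = 100: LHS = |100 + 3| = |103| = 103, RHS = 100 + 1 = 101; 103 ≠ 101 — holds
x = -100: LHS = |(-100) + 3| = |-97| = 97, RHS = (-100) + 1 = -99; 97 ≠ -99 — holds

Answer: Yes, holds for both x = 100 and x = -100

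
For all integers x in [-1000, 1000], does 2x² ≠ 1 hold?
Track d = LHS − RHS over the integers in [-1000, 1000]. Equality would need d = 0, but d changes sign only between consecutive integers, jumping over 0:
x = -1: LHS = 2·(-1)² = 2; 2 ≠ 1 — holds  (d = 1)
x = 0: LHS = 2·0² = 0; 0 ≠ 1 — holds  (d = -1)
x = 0: LHS = 2·0² = 0; 0 ≠ 1 — holds  (d = -1)
x = 1: LHS = 2·1² = 2; 2 ≠ 1 — holds  (d = 1)
Away from these crossings d keeps a constant sign, and checking every integer in [-1000, 1000] confirms d ≠ 0 throughout. Hence the two sides are never equal, so the relation holds for every integer in [-1000, 1000].

No counterexample exists.

Answer: True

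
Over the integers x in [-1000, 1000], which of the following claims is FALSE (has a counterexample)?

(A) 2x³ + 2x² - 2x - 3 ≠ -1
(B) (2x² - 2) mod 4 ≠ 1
(A) x = 1: LHS = 2·1³ + 2·1² - 2·1 - 3 = -1; -1 ≠ -1 — FAILS

(B) For a polynomial with integer coefficients, its value mod 4 depends only on x mod 4, so it suffices to check one representative of each residue class, x = 0, 1, 2, 3:
x = 0: LHS = (2·0² - 2) mod 4 = (-2) mod 4 = 2; 2 ≠ 1 — holds
x = 1: LHS = (2·1² - 2) mod 4 = 0 mod 4 = 0; 0 ≠ 1 — holds
x = 2: LHS = (2·2² - 2) mod 4 = 6 mod 4 = 2; 2 ≠ 1 — holds
x = 3: LHS = (2·3² - 2) mod 4 = 16 mod 4 = 0; 0 ≠ 1 — holds
The relation holds in every residue class, so the relation holds for every integer in [-1000, 1000].

Only (A) has a counterexample.

Answer: A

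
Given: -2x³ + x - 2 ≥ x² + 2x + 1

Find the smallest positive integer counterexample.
Testing positive integers:
x = 1: LHS = -2·1³ + 1 - 2 = -3, RHS = 1² + 2·1 + 1 = 4; -3 ≥ 4 — FAILS  ← smallest positive counterexample

Answer: x = 1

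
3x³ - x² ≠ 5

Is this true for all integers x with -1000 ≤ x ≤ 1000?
Track d = LHS − RHS over the integers in [-1000, 1000]. Equality would need d = 0, but d changes sign only between consecutive integers, jumping over 0:
x = 1: LHS = 3·1³ - 1² = 2; 2 ≠ 5 — holds  (d = -3)
x = 2: LHS = 3·2³ - 2² = 20; 20 ≠ 5 — holds  (d = 15)
Away from these crossings d keeps a constant sign, and checking every integer in [-1000, 1000] confirms d ≠ 0 throughout. Hence the two sides are never equal, so the relation holds for every integer in [-1000, 1000].

No counterexample exists.

Answer: True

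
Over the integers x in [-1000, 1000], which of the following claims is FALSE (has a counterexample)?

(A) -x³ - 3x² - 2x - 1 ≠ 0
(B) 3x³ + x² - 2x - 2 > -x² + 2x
(A) Track d = LHS − RHS over the integers in [-1000, 1000]. Equality would need d = 0, but d changes sign only between consecutive integers, jumping over 0:
x = -3: LHS = -(-3)³ - 3·(-3)² - 2·(-3) - 1 = 5; 5 ≠ 0 — holds  (d = 5)
x = -2: LHS = -(-2)³ - 3·(-2)² - 2·(-2) - 1 = -1; -1 ≠ 0 — holds  (d = -1)
Away from these crossings d keeps a constant sign, and checking every integer in [-1000, 1000] confirms d ≠ 0 throughout. Hence the two sides are never equal, so the relation holds for every integer in [-1000, 1000].

(B) x = 0: LHS = 3·0³ + 0² - 2·0 - 2 = -2, RHS = -0² + 2·0 = 0; -2 > 0 — FAILS

Only (B) has a counterexample.

Answer: B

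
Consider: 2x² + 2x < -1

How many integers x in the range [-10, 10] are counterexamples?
Counterexamples in [-10, 10]: {-10, -9, -8, -7, -6, -5, -4, -3, -2, -1, 0, 1, 2, 3, 4, 5, 6, 7, 8, 9, 10}.

Counting them gives 21 values.

Answer: 21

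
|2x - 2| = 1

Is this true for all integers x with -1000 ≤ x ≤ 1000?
The claim fails at x = 0:
x = 0: LHS = |2·0 - 2| = |-2| = 2; 2 = 1 — FAILS

Because a single integer refutes it, the statement is false.

Answer: False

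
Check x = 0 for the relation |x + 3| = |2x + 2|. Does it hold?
x = 0: LHS = |0 + 3| = |3| = 3, RHS = |2·0 + 2| = |2| = 2; 3 = 2 — FAILS

The relation fails at x = 0, so x = 0 is a counterexample.

Answer: No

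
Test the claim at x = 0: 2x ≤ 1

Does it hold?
x = 0: LHS = 2·0 = 0; 0 ≤ 1 — holds

The relation is satisfied at x = 0.

Answer: Yes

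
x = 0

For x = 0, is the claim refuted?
Substitute x = 0 into the relation:
x = 0: 0 = 0 — holds

The claim holds here, so x = 0 is not a counterexample. (A counterexample exists elsewhere, e.g. x = 1.)

Answer: No, x = 0 is not a counterexample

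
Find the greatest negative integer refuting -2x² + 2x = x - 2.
Testing negative integers from -1 downward:
x = -1: LHS = -2·(-1)² + 2·(-1) = -4, RHS = (-1) - 2 = -3; -4 = -3 — FAILS  ← closest negative counterexample to 0

Answer: x = -1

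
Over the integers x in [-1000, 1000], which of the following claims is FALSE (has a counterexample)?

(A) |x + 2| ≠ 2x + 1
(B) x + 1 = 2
(A) x = 1: LHS = |1 + 2| = |3| = 3, RHS = 2·1 + 1 = 3; 3 ≠ 3 — FAILS
(B) x = 0: LHS = 0 + 1 = 1; 1 = 2 — FAILS

Answer: Both A and B are false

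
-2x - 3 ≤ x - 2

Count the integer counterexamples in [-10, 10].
Counterexamples in [-10, 10]: {-10, -9, -8, -7, -6, -5, -4, -3, -2, -1}.

Counting them gives 10 values.

Answer: 10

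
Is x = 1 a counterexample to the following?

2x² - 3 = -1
Substitute x = 1 into the relation:
x = 1: LHS = 2·1² - 3 = -1; -1 = -1 — holds

The claim holds here, so x = 1 is not a counterexample. (A counterexample exists elsewhere, e.g. x = 0.)

Answer: No, x = 1 is not a counterexample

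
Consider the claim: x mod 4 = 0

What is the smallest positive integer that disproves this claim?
Testing positive integers:
x = 1: LHS = 1 mod 4 = 1; 1 = 0 — FAILS  ← smallest positive counterexample

Answer: x = 1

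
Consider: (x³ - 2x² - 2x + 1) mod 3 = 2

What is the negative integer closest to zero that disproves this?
Testing negative integers from -1 downward:
x = -1: LHS = ((-1)³ - 2·(-1)² - 2·(-1) + 1) mod 3 = 0 mod 3 = 0; 0 = 2 — FAILS  ← closest negative counterexample to 0

Answer: x = -1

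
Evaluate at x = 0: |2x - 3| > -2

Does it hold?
x = 0: LHS = |2·0 - 3| = |-3| = 3; 3 > -2 — holds

The relation is satisfied at x = 0.

Answer: Yes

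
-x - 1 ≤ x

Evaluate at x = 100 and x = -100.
x = 100: LHS = -100 - 1 = -101; -101 ≤ 100 — holds
x = -100: LHS = -(-100) - 1 = 99; 99 ≤ -100 — FAILS

Answer: Partially: holds for x = 100, fails for x = -100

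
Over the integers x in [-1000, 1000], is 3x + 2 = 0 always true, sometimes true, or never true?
Track d = LHS − RHS over the integers in [-1000, 1000]. Equality would need d = 0, but d changes sign only between consecutive integers, jumping over 0:
x = -1: LHS = 3·(-1) + 2 = -1; -1 = 0 — FAILS  (d = -1)
x = 0: LHS = 3·0 + 2 = 2; 2 = 0 — FAILS  (d = 2)
Away from these crossings d keeps a constant sign, and checking every integer in [-1000, 1000] confirms d ≠ 0 throughout. Hence the two sides are never equal, so the claimed relation (=) fails for every integer in [-1000, 1000].

No integer in the range satisfies it.

Answer: Never true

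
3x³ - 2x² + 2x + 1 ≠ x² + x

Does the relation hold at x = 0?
x = 0: LHS = 3·0³ - 2·0² + 2·0 + 1 = 1, RHS = 0² + 0 = 0; 1 ≠ 0 — holds

The relation is satisfied at x = 0.

Answer: Yes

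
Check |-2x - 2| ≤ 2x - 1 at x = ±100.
x = 100: LHS = |-2·100 - 2| = |-202| = 202, RHS = 2·100 - 1 = 199; 202 ≤ 199 — FAILS
x = -100: LHS = |-2·(-100) - 2| = |198| = 198, RHS = 2·(-100) - 1 = -201; 198 ≤ -201 — FAILS

Answer: No, fails for both x = 100 and x = -100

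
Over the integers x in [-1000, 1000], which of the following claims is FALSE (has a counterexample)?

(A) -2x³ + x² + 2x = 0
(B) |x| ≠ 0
(A) x = 1: LHS = -2·1³ + 1² + 2·1 = 1; 1 = 0 — FAILS
(B) x = 0: LHS = |0| = 0; 0 ≠ 0 — FAILS

Answer: Both A and B are false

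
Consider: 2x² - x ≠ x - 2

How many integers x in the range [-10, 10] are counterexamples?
Over all integers in [-10, 10], LHS − RHS is always positive; it is smallest at x = 0, where it equals 2:
x = 0: LHS = 2·0² - 0 = 0, RHS = 0 - 2 = -2; 0 ≠ -2 — holds
At the ends of the range:
x = -10: LHS = 2·(-10)² - (-10) = 210, RHS = (-10) - 2 = -12; 210 ≠ -12 — holds
x = 10: LHS = 2·10² - 10 = 190, RHS = 10 - 2 = 8; 190 ≠ 8 — holds
Hence LHS − RHS is never 0, i.e. the two sides are never equal, so the relation holds for every integer in [-10, 10].

No counterexample appears in that range.

Answer: 0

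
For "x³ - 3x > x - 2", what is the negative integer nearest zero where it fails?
Testing negative integers from -1 downward:
x = -1: LHS = (-1)³ - 3·(-1) = 2, RHS = (-1) - 2 = -3; 2 > -3 — holds
x = -2: LHS = (-2)³ - 3·(-2) = -2, RHS = (-2) - 2 = -4; -2 > -4 — holds
x = -3: LHS = (-3)³ - 3·(-3) = -18, RHS = (-3) - 2 = -5; -18 > -5 — FAILS  ← closest negative counterexample to 0

Answer: x = -3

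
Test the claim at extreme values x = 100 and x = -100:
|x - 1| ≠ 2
x = 100: LHS = |100 - 1| = |99| = 99; 99 ≠ 2 — holds
x = -100: LHS = |(-100) - 1| = |-101| = 101; 101 ≠ 2 — holds

Answer: Yes, holds for both x = 100 and x = -100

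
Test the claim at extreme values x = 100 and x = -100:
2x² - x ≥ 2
x = 100: LHS = 2·100² - 100 = 19900; 19900 ≥ 2 — holds
x = -100: LHS = 2·(-100)² - (-100) = 20100; 20100 ≥ 2 — holds

Answer: Yes, holds for both x = 100 and x = -100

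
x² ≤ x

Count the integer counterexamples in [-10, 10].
Counterexamples in [-10, 10]: {-10, -9, -8, -7, -6, -5, -4, -3, -2, -1, 2, 3, 4, 5, 6, 7, 8, 9, 10}.

Counting them gives 19 values.

Answer: 19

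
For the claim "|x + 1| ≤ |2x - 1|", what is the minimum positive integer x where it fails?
Testing positive integers:
x = 1: LHS = |1 + 1| = |2| = 2, RHS = |2·1 - 1| = |1| = 1; 2 ≤ 1 — FAILS  ← smallest positive counterexample

Answer: x = 1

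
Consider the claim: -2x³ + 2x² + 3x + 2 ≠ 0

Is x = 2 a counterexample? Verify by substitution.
Substitute x = 2 into the relation:
x = 2: LHS = -2·2³ + 2·2² + 3·2 + 2 = 0; 0 ≠ 0 — FAILS

Since the claim fails at x = 2, this value is a counterexample.

Answer: Yes, x = 2 is a counterexample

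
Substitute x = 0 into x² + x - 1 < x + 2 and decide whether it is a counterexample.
Substitute x = 0 into the relation:
x = 0: LHS = 0² + 0 - 1 = -1, RHS = 0 + 2 = 2; -1 < 2 — holds

The claim holds here, so x = 0 is not a counterexample. (A counterexample exists elsewhere, e.g. x = 2.)

Answer: No, x = 0 is not a counterexample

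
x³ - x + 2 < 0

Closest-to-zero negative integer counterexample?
Testing negative integers from -1 downward:
x = -1: LHS = (-1)³ - (-1) + 2 = 2; 2 < 0 — FAILS  ← closest negative counterexample to 0

Answer: x = -1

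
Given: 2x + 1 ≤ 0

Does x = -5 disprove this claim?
Substitute x = -5 into the relation:
x = -5: LHS = 2·(-5) + 1 = -9; -9 ≤ 0 — holds

The claim holds here, so x = -5 is not a counterexample. (A counterexample exists elsewhere, e.g. x = 0.)

Answer: No, x = -5 is not a counterexample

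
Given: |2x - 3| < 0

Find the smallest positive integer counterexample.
Testing positive integers:
x = 1: LHS = |2·1 - 3| = |-1| = 1; 1 < 0 — FAILS  ← smallest positive counterexample

Answer: x = 1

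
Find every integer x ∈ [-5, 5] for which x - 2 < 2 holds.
Holds for: {-5, -4, -3, -2, -1, 0, 1, 2, 3}
Fails for: {4, 5}

Answer: {-5, -4, -3, -2, -1, 0, 1, 2, 3}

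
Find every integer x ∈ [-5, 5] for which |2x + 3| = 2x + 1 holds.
Over all integers in [-5, 5], LHS − RHS is always positive; it is smallest at x = 0, where it equals 2:
x = 0: LHS = |2·0 + 3| = |3| = 3, RHS = 2·0 + 1 = 1; 3 = 1 — FAILS
At the ends of the range:
x = -5: LHS = |2·(-5) + 3| = |-7| = 7, RHS = 2·(-5) + 1 = -9; 7 = -9 — FAILS
x = 5: LHS = |2·5 + 3| = |13| = 13, RHS = 2·5 + 1 = 11; 13 = 11 — FAILS
Hence LHS − RHS is never 0, i.e. the two sides are never equal, so the claimed relation (=) fails for every integer in [-5, 5].

Answer: None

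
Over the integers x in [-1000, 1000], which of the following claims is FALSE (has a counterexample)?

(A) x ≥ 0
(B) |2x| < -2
(A) x = -1: -1 ≥ 0 — FAILS
(B) x = 0: LHS = |2·0| = |0| = 0; 0 < -2 — FAILS

Answer: Both A and B are false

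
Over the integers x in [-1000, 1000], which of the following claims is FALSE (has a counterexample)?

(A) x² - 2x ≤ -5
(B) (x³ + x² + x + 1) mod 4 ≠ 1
(A) x = 0: LHS = 0² - 2·0 = 0; 0 ≤ -5 — FAILS
(B) x = 0: LHS = (0³ + 0² + 0 + 1) mod 4 = 1 mod 4 = 1; 1 ≠ 1 — FAILS

Answer: Both A and B are false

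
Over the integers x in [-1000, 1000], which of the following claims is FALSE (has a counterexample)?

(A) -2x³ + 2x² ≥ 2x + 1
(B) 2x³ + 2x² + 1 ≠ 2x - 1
(A) x = 0: LHS = -2·0³ + 2·0² = 0, RHS = 2·0 + 1 = 1; 0 ≥ 1 — FAILS

(B) Track d = LHS − RHS over the integers in [-1000, 1000]. Equality would need d = 0, but d changes sign only between consecutive integers, jumping over 0:
x = -2: LHS = 2·(-2)³ + 2·(-2)² + 1 = -7, RHS = 2·(-2) - 1 = -5; -7 ≠ -5 — holds  (d = -2)
x = -1: LHS = 2·(-1)³ + 2·(-1)² + 1 = 1, RHS = 2·(-1) - 1 = -3; 1 ≠ -3 — holds  (d = 4)
Away from these crossings d keeps a constant sign, and checking every integer in [-1000, 1000] confirms d ≠ 0 throughout. Hence the two sides are never equal, so the relation holds for every integer in [-1000, 1000].

Only (A) has a counterexample.

Answer: A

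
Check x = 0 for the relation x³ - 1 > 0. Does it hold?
x = 0: LHS = 0³ - 1 = -1; -1 > 0 — FAILS

The relation fails at x = 0, so x = 0 is a counterexample.

Answer: No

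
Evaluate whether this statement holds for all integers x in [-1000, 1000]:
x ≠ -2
The claim fails at x = -2:
x = -2: -2 ≠ -2 — FAILS

Because a single integer refutes it, the statement is false.

Answer: False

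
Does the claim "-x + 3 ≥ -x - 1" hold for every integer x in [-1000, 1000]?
Over all integers in [-1000, 1000], LHS − RHS is smallest at x = 0, where it equals 4:
x = 0: LHS = -0 + 3 = 3, RHS = -0 - 1 = -1; 3 ≥ -1 — holds
At the ends of the range:
x = -1000: LHS = -(-1000) + 3 = 1003, RHS = -(-1000) - 1 = 999; 1003 ≥ 999 — holds
x = 1000: LHS = -1000 + 3 = -997, RHS = -1000 - 1 = -1001; -997 ≥ -1001 — holds
Hence LHS − RHS is never negative, i.e. LHS ≥ RHS throughout, so the relation holds for every integer in [-1000, 1000].

No counterexample exists.

Answer: True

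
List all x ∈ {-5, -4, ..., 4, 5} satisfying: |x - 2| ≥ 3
Holds for: {-5, -4, -3, -2, -1, 5}
Fails for: {0, 1, 2, 3, 4}

Answer: {-5, -4, -3, -2, -1, 5}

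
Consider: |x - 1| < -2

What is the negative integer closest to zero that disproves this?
Testing negative integers from -1 downward:
x = -1: LHS = |(-1) - 1| = |-2| = 2; 2 < -2 — FAILS  ← closest negative counterexample to 0

Answer: x = -1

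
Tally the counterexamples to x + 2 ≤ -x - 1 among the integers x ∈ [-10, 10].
Counterexamples in [-10, 10]: {-1, 0, 1, 2, 3, 4, 5, 6, 7, 8, 9, 10}.

Counting them gives 12 values.

Answer: 12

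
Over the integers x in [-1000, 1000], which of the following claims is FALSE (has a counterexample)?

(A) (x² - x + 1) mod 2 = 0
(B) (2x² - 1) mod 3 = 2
(A) x = 0: LHS = (0² - 0 + 1) mod 2 = 1 mod 2 = 1; 1 = 0 — FAILS
(B) x = 1: LHS = (2·1² - 1) mod 3 = 1 mod 3 = 1; 1 = 2 — FAILS

Answer: Both A and B are false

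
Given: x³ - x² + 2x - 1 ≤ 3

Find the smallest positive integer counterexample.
Testing positive integers:
x = 1: LHS = 1³ - 1² + 2·1 - 1 = 1; 1 ≤ 3 — holds
x = 2: LHS = 2³ - 2² + 2·2 - 1 = 7; 7 ≤ 3 — FAILS  ← smallest positive counterexample

Answer: x = 2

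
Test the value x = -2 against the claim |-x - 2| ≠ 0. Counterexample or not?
Substitute x = -2 into the relation:
x = -2: LHS = |-(-2) - 2| = |0| = 0; 0 ≠ 0 — FAILS

Since the claim fails at x = -2, this value is a counterexample.

Answer: Yes, x = -2 is a counterexample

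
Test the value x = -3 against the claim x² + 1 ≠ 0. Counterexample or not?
Substitute x = -3 into the relation:
x = -3: LHS = (-3)² + 1 = 10; 10 ≠ 0 — holds

The relation holds at x = -3, so it is not a counterexample.

Answer: No, x = -3 is not a counterexample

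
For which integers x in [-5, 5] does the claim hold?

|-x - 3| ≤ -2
An absolute value is never negative, so the left side is ≥ 0 for every x, while the right side is -2. Tightest case in [-5, 5] is x = -3:
x = -3: LHS = |-(-3) - 3| = |0| = 0; 0 ≤ -2 — FAILS
Hence LHS − RHS is never zero or negative, i.e. LHS > RHS throughout, so the claimed relation (≤) fails for every integer in [-5, 5].

Answer: None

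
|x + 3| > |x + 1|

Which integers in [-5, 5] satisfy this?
Holds for: {-1, 0, 1, 2, 3, 4, 5}
Fails for: {-5, -4, -3, -2}

Answer: {-1, 0, 1, 2, 3, 4, 5}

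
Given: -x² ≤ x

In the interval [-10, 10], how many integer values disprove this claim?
Over all integers in [-10, 10], LHS − RHS is largest at x = 0, where it equals 0:
x = 0: LHS = -0² = 0; 0 ≤ 0 — holds
At the ends of the range:
x = -10: LHS = -(-10)² = -100; -100 ≤ -10 — holds
x = 10: LHS = -10² = -100; -100 ≤ 10 — holds
Hence LHS − RHS is never positive, i.e. LHS ≤ RHS throughout, so the relation holds for every integer in [-10, 10].

No counterexample appears in that range.

Answer: 0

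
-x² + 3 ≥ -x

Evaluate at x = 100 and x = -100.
x = 100: LHS = -100² + 3 = -9997; -9997 ≥ -100 — FAILS
x = -100: LHS = -(-100)² + 3 = -9997, RHS = -(-100) = 100; -9997 ≥ 100 — FAILS

Answer: No, fails for both x = 100 and x = -100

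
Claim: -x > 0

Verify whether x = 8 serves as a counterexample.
Substitute x = 8 into the relation:
x = 8: -8 > 0 — FAILS

Since the claim fails at x = 8, this value is a counterexample.

Answer: Yes, x = 8 is a counterexample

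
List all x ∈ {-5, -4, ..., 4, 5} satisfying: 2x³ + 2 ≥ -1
Holds for: {-1, 0, 1, 2, 3, 4, 5}
Fails for: {-5, -4, -3, -2}

Answer: {-1, 0, 1, 2, 3, 4, 5}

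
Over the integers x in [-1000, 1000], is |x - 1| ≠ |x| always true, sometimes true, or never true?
Track d = LHS − RHS over the integers in [-1000, 1000]. Equality would need d = 0, but d changes sign only between consecutive integers, jumping over 0:
x = 0: LHS = |0 - 1| = |-1| = 1, RHS = |0| = 0; 1 ≠ 0 — holds  (d = 1)
x = 1: LHS = |1 - 1| = |0| = 0, RHS = |1| = 1; 0 ≠ 1 — holds  (d = -1)
Away from these crossings d keeps a constant sign, and checking every integer in [-1000, 1000] confirms d ≠ 0 throughout. Hence the two sides are never equal, so the relation holds for every integer in [-1000, 1000].

No counterexample exists.

Answer: Always true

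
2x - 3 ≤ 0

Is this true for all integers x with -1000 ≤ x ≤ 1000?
The claim fails at x = 2:
x = 2: LHS = 2·2 - 3 = 1; 1 ≤ 0 — FAILS

Because a single integer refutes it, the statement is false.

Answer: False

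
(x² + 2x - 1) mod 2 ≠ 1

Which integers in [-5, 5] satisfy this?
Holds for: {-5, -3, -1, 1, 3, 5}
Fails for: {-4, -2, 0, 2, 4}

Answer: {-5, -3, -1, 1, 3, 5}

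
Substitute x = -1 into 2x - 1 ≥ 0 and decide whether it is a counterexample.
Substitute x = -1 into the relation:
x = -1: LHS = 2·(-1) - 1 = -3; -3 ≥ 0 — FAILS

Since the claim fails at x = -1, this value is a counterexample.

Answer: Yes, x = -1 is a counterexample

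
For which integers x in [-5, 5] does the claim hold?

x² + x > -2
Over all integers in [-5, 5], LHS − RHS is smallest at x = 0, where it equals 2:
x = 0: LHS = 0² + 0 = 0; 0 > -2 — holds
At the ends of the range:
x = -5: LHS = (-5)² + (-5) = 20; 20 > -2 — holds
x = 5: LHS = 5² + 5 = 30; 30 > -2 — holds
Hence LHS − RHS is never zero or negative, i.e. LHS > RHS throughout, so the relation holds for every integer in [-5, 5].

Answer: All integers in [-5, 5]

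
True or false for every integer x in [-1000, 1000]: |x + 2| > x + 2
The claim fails at x = 0:
x = 0: LHS = |0 + 2| = |2| = 2, RHS = 0 + 2 = 2; 2 > 2 — FAILS

Because a single integer refutes it, the statement is false.

Answer: False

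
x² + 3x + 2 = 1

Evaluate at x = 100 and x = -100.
x = 100: LHS = 100² + 3·100 + 2 = 10302; 10302 = 1 — FAILS
x = -100: LHS = (-100)² + 3·(-100) + 2 = 9702; 9702 = 1 — FAILS

Answer: No, fails for both x = 100 and x = -100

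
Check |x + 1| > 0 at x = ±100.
x = 100: LHS = |100 + 1| = |101| = 101; 101 > 0 — holds
x = -100: LHS = |(-100) + 1| = |-99| = 99; 99 > 0 — holds

Answer: Yes, holds for both x = 100 and x = -100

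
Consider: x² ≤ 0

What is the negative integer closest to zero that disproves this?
Testing negative integers from -1 downward:
x = -1: LHS = (-1)² = 1; 1 ≤ 0 — FAILS  ← closest negative counterexample to 0

Answer: x = -1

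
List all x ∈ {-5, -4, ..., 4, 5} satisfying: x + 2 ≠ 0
Holds for: {-5, -4, -3, -1, 0, 1, 2, 3, 4, 5}
Fails for: {-2}

Answer: {-5, -4, -3, -1, 0, 1, 2, 3, 4, 5}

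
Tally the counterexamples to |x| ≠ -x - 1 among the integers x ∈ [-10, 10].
Over all integers in [-10, 10], LHS − RHS is always positive; it is smallest at x = 0, where it equals 1:
x = 0: LHS = |0| = 0, RHS = -0 - 1 = -1; 0 ≠ -1 — holds
At the ends of the range:
x = -10: LHS = |-10| = 10, RHS = -(-10) - 1 = 9; 10 ≠ 9 — holds
x = 10: LHS = |10| = 10, RHS = -10 - 1 = -11; 10 ≠ -11 — holds
Hence LHS − RHS is never 0, i.e. the two sides are never equal, so the relation holds for every integer in [-10, 10].

No counterexample appears in that range.

Answer: 0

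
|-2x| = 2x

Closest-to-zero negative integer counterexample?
Testing negative integers from -1 downward:
x = -1: LHS = |-2·(-1)| = |2| = 2, RHS = 2·(-1) = -2; 2 = -2 — FAILS  ← closest negative counterexample to 0

Answer: x = -1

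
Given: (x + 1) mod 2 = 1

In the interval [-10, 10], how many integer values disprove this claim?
Counterexamples in [-10, 10]: {-9, -7, -5, -3, -1, 1, 3, 5, 7, 9}.

Counting them gives 10 values.

Answer: 10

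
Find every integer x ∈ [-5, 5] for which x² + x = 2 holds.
Holds for: {-2, 1}
Fails for: {-5, -4, -3, -1, 0, 2, 3, 4, 5}

Answer: {-2, 1}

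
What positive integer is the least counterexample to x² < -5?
Testing positive integers:
x = 1: LHS = 1² = 1; 1 < -5 — FAILS  ← smallest positive counterexample

Answer: x = 1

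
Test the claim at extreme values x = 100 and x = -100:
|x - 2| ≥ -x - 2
x = 100: LHS = |100 - 2| = |98| = 98, RHS = -100 - 2 = -102; 98 ≥ -102 — holds
x = -100: LHS = |(-100) - 2| = |-102| = 102, RHS = -(-100) - 2 = 98; 102 ≥ 98 — holds

Answer: Yes, holds for both x = 100 and x = -100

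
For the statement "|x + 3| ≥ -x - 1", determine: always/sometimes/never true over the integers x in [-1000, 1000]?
Holds at x = 0: LHS = |0 + 3| = |3| = 3, RHS = -0 - 1 = -1; 3 ≥ -1 — holds
Fails at x = -3: LHS = |(-3) + 3| = |0| = 0, RHS = -(-3) - 1 = 2; 0 ≥ 2 — FAILS
It is satisfied by some integers in the range but not all.

Answer: Sometimes true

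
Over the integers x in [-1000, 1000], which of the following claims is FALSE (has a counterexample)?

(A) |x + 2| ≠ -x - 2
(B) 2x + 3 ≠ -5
(A) x = -2: LHS = |(-2) + 2| = |0| = 0, RHS = -(-2) - 2 = 0; 0 ≠ 0 — FAILS
(B) x = -4: LHS = 2·(-4) + 3 = -5; -5 ≠ -5 — FAILS

Answer: Both A and B are false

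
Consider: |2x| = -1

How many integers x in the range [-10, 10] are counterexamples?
Counterexamples in [-10, 10]: {-10, -9, -8, -7, -6, -5, -4, -3, -2, -1, 0, 1, 2, 3, 4, 5, 6, 7, 8, 9, 10}.

Counting them gives 21 values.

Answer: 21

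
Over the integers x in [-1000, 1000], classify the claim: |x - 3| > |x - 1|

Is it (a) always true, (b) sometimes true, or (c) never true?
Holds at x = 0: LHS = |0 - 3| = |-3| = 3, RHS = |0 - 1| = |-1| = 1; 3 > 1 — holds
Fails at x = 2: LHS = |2 - 3| = |-1| = 1, RHS = |2 - 1| = |1| = 1; 1 > 1 — FAILS
It is satisfied by some integers in the range but not all.

Answer: Sometimes true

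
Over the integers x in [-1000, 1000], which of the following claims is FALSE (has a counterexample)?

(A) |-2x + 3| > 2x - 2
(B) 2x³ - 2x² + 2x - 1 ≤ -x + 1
(A) x = 2: LHS = |-2·2 + 3| = |-1| = 1, RHS = 2·2 - 2 = 2; 1 > 2 — FAILS
(B) x = 1: LHS = 2·1³ - 2·1² + 2·1 - 1 = 1, RHS = -1 + 1 = 0; 1 ≤ 0 — FAILS

Answer: Both A and B are false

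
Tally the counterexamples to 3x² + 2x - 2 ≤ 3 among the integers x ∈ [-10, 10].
Counterexamples in [-10, 10]: {-10, -9, -8, -7, -6, -5, -4, -3, -2, 2, 3, 4, 5, 6, 7, 8, 9, 10}.

Counting them gives 18 values.

Answer: 18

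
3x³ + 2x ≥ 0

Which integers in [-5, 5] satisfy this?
Holds for: {0, 1, 2, 3, 4, 5}
Fails for: {-5, -4, -3, -2, -1}

Answer: {0, 1, 2, 3, 4, 5}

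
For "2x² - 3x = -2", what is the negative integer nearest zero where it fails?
Testing negative integers from -1 downward:
x = -1: LHS = 2·(-1)² - 3·(-1) = 5; 5 = -2 — FAILS  ← closest negative counterexample to 0

Answer: x = -1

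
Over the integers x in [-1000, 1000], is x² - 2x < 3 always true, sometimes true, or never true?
Holds at x = 0: LHS = 0² - 2·0 = 0; 0 < 3 — holds
Fails at x = -1: LHS = (-1)² - 2·(-1) = 3; 3 < 3 — FAILS
It is satisfied by some integers in the range but not all.

Answer: Sometimes true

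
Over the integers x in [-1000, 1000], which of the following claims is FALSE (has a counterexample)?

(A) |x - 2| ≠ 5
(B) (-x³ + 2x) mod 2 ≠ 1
(A) x = -3: LHS = |(-3) - 2| = |-5| = 5; 5 ≠ 5 — FAILS
(B) x = 1: LHS = (-1³ + 2·1) mod 2 = 1 mod 2 = 1; 1 ≠ 1 — FAILS

Answer: Both A and B are false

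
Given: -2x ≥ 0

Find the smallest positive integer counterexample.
Testing positive integers:
x = 1: LHS = -2·1 = -2; -2 ≥ 0 — FAILS  ← smallest positive counterexample

Answer: x = 1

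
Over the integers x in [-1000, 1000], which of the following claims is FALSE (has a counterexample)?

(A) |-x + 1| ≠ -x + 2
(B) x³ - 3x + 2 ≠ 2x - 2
(A) Track d = LHS − RHS over the integers in [-1000, 1000]. Equality would need d = 0, but d changes sign only between consecutive integers, jumping over 0:
x = 1: LHS = |-1 + 1| = |0| = 0, RHS = -1 + 2 = 1; 0 ≠ 1 — holds  (d = -1)
x = 2: LHS = |-2 + 1| = |-1| = 1, RHS = -2 + 2 = 0; 1 ≠ 0 — holds  (d = 1)
Away from these crossings d keeps a constant sign, and checking every integer in [-1000, 1000] confirms d ≠ 0 throughout. Hence the two sides are never equal, so the relation holds for every integer in [-1000, 1000].

(B) x = 1: LHS = 1³ - 3·1 + 2 = 0, RHS = 2·1 - 2 = 0; 0 ≠ 0 — FAILS

Only (B) has a counterexample.

Answer: B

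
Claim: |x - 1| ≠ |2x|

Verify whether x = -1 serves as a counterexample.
Substitute x = -1 into the relation:
x = -1: LHS = |(-1) - 1| = |-2| = 2, RHS = |2·(-1)| = |-2| = 2; 2 ≠ 2 — FAILS

Since the claim fails at x = -1, this value is a counterexample.

Answer: Yes, x = -1 is a counterexample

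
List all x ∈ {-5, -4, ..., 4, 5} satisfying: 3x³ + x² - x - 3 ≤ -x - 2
Holds for: {-5, -4, -3, -2, -1, 0}
Fails for: {1, 2, 3, 4, 5}

Answer: {-5, -4, -3, -2, -1, 0}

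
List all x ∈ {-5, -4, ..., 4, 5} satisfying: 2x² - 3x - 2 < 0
Holds for: {0, 1}
Fails for: {-5, -4, -3, -2, -1, 2, 3, 4, 5}

Answer: {0, 1}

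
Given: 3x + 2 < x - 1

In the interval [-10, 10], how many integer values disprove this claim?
Counterexamples in [-10, 10]: {-1, 0, 1, 2, 3, 4, 5, 6, 7, 8, 9, 10}.

Counting them gives 12 values.

Answer: 12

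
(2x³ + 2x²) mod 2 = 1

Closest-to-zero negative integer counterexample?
Testing negative integers from -1 downward:
x = -1: LHS = (2·(-1)³ + 2·(-1)²) mod 2 = 0 mod 2 = 0; 0 = 1 — FAILS  ← closest negative counterexample to 0

Answer: x = -1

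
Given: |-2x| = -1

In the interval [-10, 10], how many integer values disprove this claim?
Counterexamples in [-10, 10]: {-10, -9, -8, -7, -6, -5, -4, -3, -2, -1, 0, 1, 2, 3, 4, 5, 6, 7, 8, 9, 10}.

Counting them gives 21 values.

Answer: 21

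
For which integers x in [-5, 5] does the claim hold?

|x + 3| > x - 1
Over all integers in [-5, 5], LHS − RHS is smallest at x = 0, where it equals 4:
x = 0: LHS = |0 + 3| = |3| = 3, RHS = 0 - 1 = -1; 3 > -1 — holds
At the ends of the range:
x = -5: LHS = |(-5) + 3| = |-2| = 2, RHS = (-5) - 1 = -6; 2 > -6 — holds
x = 5: LHS = |5 + 3| = |8| = 8, RHS = 5 - 1 = 4; 8 > 4 — holds
Hence LHS − RHS is never zero or negative, i.e. LHS > RHS throughout, so the relation holds for every integer in [-5, 5].

Answer: All integers in [-5, 5]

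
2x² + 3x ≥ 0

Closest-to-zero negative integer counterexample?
Testing negative integers from -1 downward:
x = -1: LHS = 2·(-1)² + 3·(-1) = -1; -1 ≥ 0 — FAILS  ← closest negative counterexample to 0

Answer: x = -1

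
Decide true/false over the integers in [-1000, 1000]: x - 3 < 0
The claim fails at x = 3:
x = 3: LHS = 3 - 3 = 0; 0 < 0 — FAILS

Because a single integer refutes it, the statement is false.

Answer: False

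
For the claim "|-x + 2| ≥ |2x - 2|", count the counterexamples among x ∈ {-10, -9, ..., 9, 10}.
Counterexamples in [-10, 10]: {-10, -9, -8, -7, -6, -5, -4, -3, -2, -1, 2, 3, 4, 5, 6, 7, 8, 9, 10}.

Counting them gives 19 values.

Answer: 19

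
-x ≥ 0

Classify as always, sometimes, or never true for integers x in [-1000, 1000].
Holds at x = 0: LHS = -0 = 0; 0 ≥ 0 — holds
Fails at x = 1: -1 ≥ 0 — FAILS
It is satisfied by some integers in the range but not all.

Answer: Sometimes true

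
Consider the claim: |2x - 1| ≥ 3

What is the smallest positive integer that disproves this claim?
Testing positive integers:
x = 1: LHS = |2·1 - 1| = |1| = 1; 1 ≥ 3 — FAILS  ← smallest positive counterexample

Answer: x = 1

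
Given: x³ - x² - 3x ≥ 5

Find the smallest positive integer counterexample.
Testing positive integers:
x = 1: LHS = 1³ - 1² - 3·1 = -3; -3 ≥ 5 — FAILS  ← smallest positive counterexample

Answer: x = 1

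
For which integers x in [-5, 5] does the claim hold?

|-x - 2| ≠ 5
Holds for: {-5, -4, -3, -2, -1, 0, 1, 2, 4, 5}
Fails for: {3}

Answer: {-5, -4, -3, -2, -1, 0, 1, 2, 4, 5}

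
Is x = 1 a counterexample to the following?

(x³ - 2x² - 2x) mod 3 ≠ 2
Substitute x = 1 into the relation:
x = 1: LHS = (1³ - 2·1² - 2·1) mod 3 = (-3) mod 3 = 0; 0 ≠ 2 — holds

The claim holds here, so x = 1 is not a counterexample. (A counterexample exists elsewhere, e.g. x = -1.)

Answer: No, x = 1 is not a counterexample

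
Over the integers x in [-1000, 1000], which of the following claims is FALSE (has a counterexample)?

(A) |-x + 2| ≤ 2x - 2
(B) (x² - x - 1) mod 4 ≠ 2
(A) x = 0: LHS = |-0 + 2| = |2| = 2, RHS = 2·0 - 2 = -2; 2 ≤ -2 — FAILS

(B) For a polynomial with integer coefficients, its value mod 4 depends only on x mod 4, so it suffices to check one representative of each residue class, x = 0, 1, 2, 3:
x = 0: LHS = (0² - 0 - 1) mod 4 = (-1) mod 4 = 3; 3 ≠ 2 — holds
x = 1: LHS = (1² - 1 - 1) mod 4 = (-1) mod 4 = 3; 3 ≠ 2 — holds
x = 2: LHS = (2² - 2 - 1) mod 4 = 1 mod 4 = 1; 1 ≠ 2 — holds
x = 3: LHS = (3² - 3 - 1) mod 4 = 5 mod 4 = 1; 1 ≠ 2 — holds
The relation holds in every residue class, so the relation holds for every integer in [-1000, 1000].

Only (A) has a counterexample.

Answer: A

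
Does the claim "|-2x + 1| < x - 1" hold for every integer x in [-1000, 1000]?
The claim fails at x = 0:
x = 0: LHS = |-2·0 + 1| = |1| = 1, RHS = 0 - 1 = -1; 1 < -1 — FAILS

Because a single integer refutes it, the statement is false.

Answer: False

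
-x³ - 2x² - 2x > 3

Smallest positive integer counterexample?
Testing positive integers:
x = 1: LHS = -1³ - 2·1² - 2·1 = -5; -5 > 3 — FAILS  ← smallest positive counterexample

Answer: x = 1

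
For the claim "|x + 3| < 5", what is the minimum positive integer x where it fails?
Testing positive integers:
x = 1: LHS = |1 + 3| = |4| = 4; 4 < 5 — holds
x = 2: LHS = |2 + 3| = |5| = 5; 5 < 5 — FAILS  ← smallest positive counterexample

Answer: x = 2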